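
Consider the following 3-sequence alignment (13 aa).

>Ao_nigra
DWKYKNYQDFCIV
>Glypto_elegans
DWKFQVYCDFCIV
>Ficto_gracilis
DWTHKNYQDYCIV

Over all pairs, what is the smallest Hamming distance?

3

Pairwise Hamming distances:
  Ao_nigra vs Glypto_elegans: 4
  Ao_nigra vs Ficto_gracilis: 3
  Glypto_elegans vs Ficto_gracilis: 6
The smallest is 3, between Ao_nigra and Ficto_gracilis.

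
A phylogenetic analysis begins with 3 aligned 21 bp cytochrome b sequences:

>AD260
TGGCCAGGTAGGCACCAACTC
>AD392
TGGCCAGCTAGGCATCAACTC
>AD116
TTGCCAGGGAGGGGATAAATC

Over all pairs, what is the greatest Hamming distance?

Pairwise Hamming distances:
  AD260 vs AD392: 2
  AD260 vs AD116: 7
  AD392 vs AD116: 8
The largest is 8, between AD392 and AD116.

8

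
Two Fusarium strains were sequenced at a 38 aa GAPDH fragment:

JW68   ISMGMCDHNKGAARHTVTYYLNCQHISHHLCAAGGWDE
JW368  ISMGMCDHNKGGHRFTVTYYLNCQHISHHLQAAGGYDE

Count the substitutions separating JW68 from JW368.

5

Differing sites — 12:A/G; 13:A/H; 15:H/F; 31:C/Q; 36:W/Y.
That gives 5 mismatches out of 38 aligned sites, so the Hamming distance is 5.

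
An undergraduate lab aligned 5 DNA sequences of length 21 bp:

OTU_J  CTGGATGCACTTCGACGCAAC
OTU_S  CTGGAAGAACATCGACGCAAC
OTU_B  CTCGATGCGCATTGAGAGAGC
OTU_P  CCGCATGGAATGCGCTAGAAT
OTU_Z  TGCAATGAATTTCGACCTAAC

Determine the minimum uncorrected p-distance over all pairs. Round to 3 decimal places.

0.143

Pairwise Hamming distances:
  OTU_J vs OTU_S: 3
  OTU_J vs OTU_B: 8
  OTU_J vs OTU_P: 10
  OTU_J vs OTU_Z: 8
  OTU_S vs OTU_B: 9
  OTU_S vs OTU_P: 12
  OTU_S vs OTU_Z: 9
  OTU_B vs OTU_P: 13
  OTU_B vs OTU_Z: 12
  OTU_P vs OTU_Z: 12
The smallest is 3 mismatches, between OTU_J and OTU_S; p = 3/21 = 0.143.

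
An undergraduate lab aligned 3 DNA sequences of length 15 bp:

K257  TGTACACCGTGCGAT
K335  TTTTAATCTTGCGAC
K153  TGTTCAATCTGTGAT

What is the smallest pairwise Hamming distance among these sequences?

5

Pairwise Hamming distances:
  K257 vs K335: 6
  K257 vs K153: 5
  K335 vs K153: 7
The smallest is 5, between K257 and K153.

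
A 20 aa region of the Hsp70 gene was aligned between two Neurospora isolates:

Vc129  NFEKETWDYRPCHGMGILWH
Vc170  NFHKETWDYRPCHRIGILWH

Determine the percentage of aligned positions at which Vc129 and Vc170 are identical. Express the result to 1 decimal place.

85.0%

Differing sites — 3:E/H; 14:G/R; 15:M/I.
17 of the 20 sites match, so the percent identity is 17/20 × 100 = 85.0%.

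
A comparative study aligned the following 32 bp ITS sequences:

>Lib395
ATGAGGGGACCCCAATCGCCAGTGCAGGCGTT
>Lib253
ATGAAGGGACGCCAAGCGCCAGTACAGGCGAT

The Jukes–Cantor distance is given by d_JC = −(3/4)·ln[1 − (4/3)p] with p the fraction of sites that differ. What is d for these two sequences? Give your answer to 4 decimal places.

0.1752

Differing sites — 5:G/A; 11:C/G; 16:T/G; 24:G/A; 31:T/A.
p = 5/32 = 0.156250.
d = −0.75 · ln(1 − (4/3)·0.156250) = −0.75 · ln(0.791667) = −0.75 · (-0.233614) = 0.1752.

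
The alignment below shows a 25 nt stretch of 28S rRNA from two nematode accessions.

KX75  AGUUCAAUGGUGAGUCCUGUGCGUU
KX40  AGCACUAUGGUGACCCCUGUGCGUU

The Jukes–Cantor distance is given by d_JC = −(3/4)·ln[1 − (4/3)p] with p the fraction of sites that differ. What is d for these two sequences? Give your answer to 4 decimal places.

Differing sites — 3:U/C; 4:U/A; 6:A/U; 14:G/C; 15:U/C.
p = 5/25 = 0.200000.
d = −0.75 · ln(1 − (4/3)·0.200000) = −0.75 · ln(0.733333) = −0.75 · (-0.310155) = 0.2326.

0.2326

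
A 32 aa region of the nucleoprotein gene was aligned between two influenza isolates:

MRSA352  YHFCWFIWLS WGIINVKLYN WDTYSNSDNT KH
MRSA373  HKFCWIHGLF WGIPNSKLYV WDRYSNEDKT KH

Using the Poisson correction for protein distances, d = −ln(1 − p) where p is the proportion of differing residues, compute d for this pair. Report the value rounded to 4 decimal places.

Differing sites — 1:Y/H; 2:H/K; 6:F/I; 7:I/H; 8:W/G; 10:S/F; 14:I/P; 16:V/S; 20:N/V; 23:T/R; 27:S/E; 29:N/K.
p = 12/32 = 0.375000.
d = −ln(1 − 0.375000) = −ln(0.625000) = 0.4700.

0.4700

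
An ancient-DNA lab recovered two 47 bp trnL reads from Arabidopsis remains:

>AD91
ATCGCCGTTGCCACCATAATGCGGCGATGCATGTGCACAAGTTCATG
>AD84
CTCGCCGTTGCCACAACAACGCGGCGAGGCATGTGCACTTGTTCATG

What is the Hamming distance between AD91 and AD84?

Mismatches occur at site 1 (A/C), site 15 (C/A), site 17 (T/C), site 20 (T/C), site 28 (T/G), site 39 (A/T), site 40 (A/T).
That gives 7 mismatches out of 47 aligned sites, so the Hamming distance is 7.

7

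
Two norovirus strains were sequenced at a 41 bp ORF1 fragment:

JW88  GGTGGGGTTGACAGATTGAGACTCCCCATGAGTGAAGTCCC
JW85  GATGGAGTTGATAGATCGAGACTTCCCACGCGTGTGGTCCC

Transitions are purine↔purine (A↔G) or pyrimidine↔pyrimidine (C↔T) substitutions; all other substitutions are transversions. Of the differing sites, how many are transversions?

Differing sites — 2:G/A (Ti); 6:G/A (Ti); 12:C/T (Ti); 17:T/C (Ti); 24:C/T (Ti); 29:T/C (Ti); 31:A/C (Tv); 35:A/T (Tv); 36:A/G (Ti).
Of the 9 differences, 7 transitions and 2 transversions, so the answer is 2.

2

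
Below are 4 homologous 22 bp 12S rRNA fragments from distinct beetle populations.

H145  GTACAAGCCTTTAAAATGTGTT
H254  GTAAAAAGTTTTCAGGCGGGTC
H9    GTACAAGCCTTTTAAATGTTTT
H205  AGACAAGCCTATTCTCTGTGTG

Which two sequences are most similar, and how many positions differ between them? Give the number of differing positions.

2

Pairwise Hamming distances:
  H145 vs H254: 10
  H145 vs H9: 2
  H145 vs H205: 8
  H254 vs H9: 11
  H254 vs H205: 14
  H9 vs H205: 8
The smallest is 2, between H145 and H9.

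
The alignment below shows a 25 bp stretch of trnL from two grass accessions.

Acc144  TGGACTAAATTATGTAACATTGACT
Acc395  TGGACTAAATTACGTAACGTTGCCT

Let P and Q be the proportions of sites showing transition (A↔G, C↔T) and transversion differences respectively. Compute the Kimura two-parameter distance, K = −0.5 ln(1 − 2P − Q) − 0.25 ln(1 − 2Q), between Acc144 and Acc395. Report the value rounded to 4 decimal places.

0.1324

The sequences differ at positions 13 (T/C, transition), 19 (A/G, transition), 23 (A/C, transversion).
Of the 3 differences, 2 transitions and 1 transversion over 25 sites: P = 2/25 = 0.080000, Q = 1/25 = 0.040000.
d = −0.5·ln(0.800000) − 0.25·ln(0.920000) = −0.5·(-0.223144) − 0.25·(-0.083382) = 0.1324.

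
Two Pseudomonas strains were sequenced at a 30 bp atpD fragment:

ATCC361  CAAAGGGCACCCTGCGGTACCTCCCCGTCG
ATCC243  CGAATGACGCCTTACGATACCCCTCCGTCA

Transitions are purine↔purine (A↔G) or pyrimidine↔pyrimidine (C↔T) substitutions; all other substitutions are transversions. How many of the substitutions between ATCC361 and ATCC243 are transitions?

Mismatches occur at site 2 (A→G, transition), site 5 (G→T, transversion), site 7 (G→A, transition), site 9 (A→G, transition), site 12 (C→T, transition), site 14 (G→A, transition), site 17 (G→A, transition), site 22 (T→C, transition), site 24 (C→T, transition), site 30 (G→A, transition).
Of the 10 differences, 9 transitions and 1 transversion, so the answer is 9.

9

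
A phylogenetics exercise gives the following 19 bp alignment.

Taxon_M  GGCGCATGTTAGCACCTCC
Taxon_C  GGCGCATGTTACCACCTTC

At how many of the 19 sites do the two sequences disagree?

2

The sequences differ at positions 12 (G/C), 18 (C/T).
That gives 2 mismatches out of 19 aligned sites, so the Hamming distance is 2.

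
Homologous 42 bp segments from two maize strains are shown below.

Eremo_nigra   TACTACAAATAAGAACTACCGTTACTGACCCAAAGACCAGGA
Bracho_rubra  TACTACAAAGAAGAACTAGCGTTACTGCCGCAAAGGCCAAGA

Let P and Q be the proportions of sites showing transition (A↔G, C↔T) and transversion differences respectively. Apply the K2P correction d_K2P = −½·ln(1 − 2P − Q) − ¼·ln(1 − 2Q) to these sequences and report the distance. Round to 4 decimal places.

0.1585

The sequences differ at positions 10 (T/G, transversion), 19 (C/G, transversion), 28 (A/C, transversion), 30 (C/G, transversion), 36 (A/G, transition), 40 (G/A, transition).
Of the 6 differences, 2 transitions and 4 transversions over 42 sites: P = 2/42 = 0.047619, Q = 4/42 = 0.095238.
d = −0.5·ln(0.809524) − 0.25·ln(0.809524) = −0.5·(-0.211309) − 0.25·(-0.211309) = 0.1585.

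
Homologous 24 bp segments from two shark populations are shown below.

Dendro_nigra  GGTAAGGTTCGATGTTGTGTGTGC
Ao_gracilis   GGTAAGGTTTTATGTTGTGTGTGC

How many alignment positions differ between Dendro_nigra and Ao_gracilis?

Mismatches occur at site 10 (C→T), site 11 (G→T).
That gives 2 mismatches out of 24 aligned sites, so the Hamming distance is 2.

2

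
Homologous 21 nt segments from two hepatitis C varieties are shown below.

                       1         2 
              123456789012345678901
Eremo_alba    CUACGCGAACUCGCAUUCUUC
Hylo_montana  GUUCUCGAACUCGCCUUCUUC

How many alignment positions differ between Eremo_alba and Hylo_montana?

Mismatches occur at site 1 (C↔G), site 3 (A↔U), site 5 (G↔U), site 15 (A↔C).
That gives 4 mismatches out of 21 aligned sites, so the Hamming distance is 4.

4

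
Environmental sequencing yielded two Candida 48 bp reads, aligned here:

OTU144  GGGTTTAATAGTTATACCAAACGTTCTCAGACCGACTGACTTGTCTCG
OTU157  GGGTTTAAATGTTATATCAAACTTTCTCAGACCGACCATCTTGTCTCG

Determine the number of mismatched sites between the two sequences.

Mismatches occur at site 9 (T↔A), site 10 (A↔T), site 17 (C↔T), site 23 (G↔T), site 37 (T↔C), site 38 (G↔A), site 39 (A↔T).
That gives 7 mismatches out of 48 aligned sites, so the Hamming distance is 7.

7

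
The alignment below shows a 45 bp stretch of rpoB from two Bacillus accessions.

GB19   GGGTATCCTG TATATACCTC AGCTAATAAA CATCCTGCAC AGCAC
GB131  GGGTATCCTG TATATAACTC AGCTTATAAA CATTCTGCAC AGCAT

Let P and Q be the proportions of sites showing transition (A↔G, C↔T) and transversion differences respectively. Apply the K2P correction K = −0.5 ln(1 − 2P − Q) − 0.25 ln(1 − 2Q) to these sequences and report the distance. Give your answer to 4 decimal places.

0.0948

The sequences differ at positions 17 (C/A, transversion), 25 (A/T, transversion), 34 (C/T, transition), 45 (C/T, transition).
Of the 4 differences, 2 transitions and 2 transversions over 45 sites: P = 2/45 = 0.044444, Q = 2/45 = 0.044444.
d = −0.5·ln(0.866668) − 0.25·ln(0.911112) = −0.5·(-0.143099) − 0.25·(-0.093089) = 0.0948.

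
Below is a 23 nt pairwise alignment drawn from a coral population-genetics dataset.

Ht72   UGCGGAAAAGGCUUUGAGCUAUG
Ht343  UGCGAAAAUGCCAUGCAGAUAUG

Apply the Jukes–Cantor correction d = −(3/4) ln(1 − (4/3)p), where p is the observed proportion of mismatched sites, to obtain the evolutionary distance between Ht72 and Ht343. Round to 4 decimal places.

0.3904

The sequences differ at positions 5 (G/A), 9 (A/U), 11 (G/C), 13 (U/A), 15 (U/G), 16 (G/C), 19 (C/A).
p = 7/23 = 0.304348.
d = −0.75 · ln(1 − (4/3)·0.304348) = −0.75 · ln(0.594203) = −0.75 · (-0.520534) = 0.3904.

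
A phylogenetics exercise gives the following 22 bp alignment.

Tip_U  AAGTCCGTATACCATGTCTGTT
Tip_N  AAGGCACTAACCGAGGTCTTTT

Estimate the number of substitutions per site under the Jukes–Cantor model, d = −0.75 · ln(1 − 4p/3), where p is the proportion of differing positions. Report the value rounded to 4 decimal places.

Differing sites — 4:T/G; 6:C/A; 7:G/C; 10:T/A; 11:A/C; 13:C/G; 15:T/G; 20:G/T.
p = 8/22 = 0.363636.
d = −0.75 · ln(1 − (4/3)·0.363636) = −0.75 · ln(0.515152) = −0.75 · (-0.663293) = 0.4975.

0.4975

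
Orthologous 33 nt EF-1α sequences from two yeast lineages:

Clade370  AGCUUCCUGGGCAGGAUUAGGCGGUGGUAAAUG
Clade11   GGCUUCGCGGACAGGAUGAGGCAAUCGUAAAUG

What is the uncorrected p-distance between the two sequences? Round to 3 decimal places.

0.242

The sequences differ at positions 1 (A/G), 7 (C/G), 8 (U/C), 11 (G/A), 18 (U/G), 23 (G/A), 24 (G/A), 26 (G/C).
There are 8 differences over 33 sites, so p = 8/33 = 0.242.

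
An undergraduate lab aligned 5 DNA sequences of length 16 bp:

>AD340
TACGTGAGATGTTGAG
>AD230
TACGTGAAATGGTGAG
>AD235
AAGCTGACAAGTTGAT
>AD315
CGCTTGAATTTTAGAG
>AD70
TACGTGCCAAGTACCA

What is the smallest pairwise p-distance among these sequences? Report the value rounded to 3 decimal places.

0.125

Pairwise Hamming distances:
  AD340 vs AD230: 2
  AD340 vs AD235: 6
  AD340 vs AD315: 7
  AD340 vs AD70: 7
  AD230 vs AD235: 7
  AD230 vs AD315: 7
  AD230 vs AD70: 8
  AD235 vs AD315: 10
  AD235 vs AD70: 8
  AD315 vs AD70: 11
The smallest is 2 mismatches, between AD340 and AD230; p = 2/16 = 0.125.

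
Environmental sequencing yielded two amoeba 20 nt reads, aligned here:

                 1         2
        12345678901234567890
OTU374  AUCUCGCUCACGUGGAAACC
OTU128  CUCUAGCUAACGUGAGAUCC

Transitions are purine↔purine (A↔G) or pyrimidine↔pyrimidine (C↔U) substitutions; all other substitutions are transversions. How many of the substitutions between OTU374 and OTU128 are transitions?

Differing sites — 1:A/C (Tv); 5:C/A (Tv); 9:C/A (Tv); 15:G/A (Ti); 16:A/G (Ti); 18:A/U (Tv).
Of the 6 differences, 2 transitions and 4 transversions, so the answer is 2.

2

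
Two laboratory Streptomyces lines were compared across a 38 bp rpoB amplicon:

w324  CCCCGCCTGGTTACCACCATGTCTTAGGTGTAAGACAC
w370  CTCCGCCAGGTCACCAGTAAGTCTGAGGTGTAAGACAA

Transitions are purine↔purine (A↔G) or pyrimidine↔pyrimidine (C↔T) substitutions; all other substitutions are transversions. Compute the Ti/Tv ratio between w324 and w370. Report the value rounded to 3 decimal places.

0.600

Differing sites — 2:C/T (Ti); 8:T/A (Tv); 12:T/C (Ti); 17:C/G (Tv); 18:C/T (Ti); 20:T/A (Tv); 25:T/G (Tv); 38:C/A (Tv).
Of the 8 differences, 3 transitions and 5 transversions, so Ti/Tv = 3/5 = 0.600.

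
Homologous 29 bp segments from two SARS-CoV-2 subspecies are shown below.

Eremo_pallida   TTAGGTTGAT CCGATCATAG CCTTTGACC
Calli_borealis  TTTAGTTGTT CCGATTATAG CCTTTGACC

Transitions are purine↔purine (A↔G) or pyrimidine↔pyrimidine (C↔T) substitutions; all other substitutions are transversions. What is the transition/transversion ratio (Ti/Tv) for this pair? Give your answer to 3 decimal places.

1.000

Differing sites — 3:A/T (Tv); 4:G/A (Ti); 9:A/T (Tv); 16:C/T (Ti).
Of the 4 differences, 2 transitions and 2 transversions, so Ti/Tv = 2/2 = 1.000.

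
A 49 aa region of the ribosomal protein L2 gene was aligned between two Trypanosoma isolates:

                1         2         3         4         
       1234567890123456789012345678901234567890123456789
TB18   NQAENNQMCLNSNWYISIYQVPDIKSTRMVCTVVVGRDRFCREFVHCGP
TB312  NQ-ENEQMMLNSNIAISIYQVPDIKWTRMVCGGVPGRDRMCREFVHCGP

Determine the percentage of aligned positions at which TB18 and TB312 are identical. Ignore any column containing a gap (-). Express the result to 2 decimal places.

Excluding the 1 gap column leaves 48 comparable sites.
Differing sites — 6:N/E; 9:C/M; 14:W/I; 15:Y/A; 26:S/W; 32:T/G; 33:V/G; 35:V/P; 40:F/M.
39 of the 48 comparable sites match, so the percent identity is 39/48 × 100 = 81.25%.

81.25%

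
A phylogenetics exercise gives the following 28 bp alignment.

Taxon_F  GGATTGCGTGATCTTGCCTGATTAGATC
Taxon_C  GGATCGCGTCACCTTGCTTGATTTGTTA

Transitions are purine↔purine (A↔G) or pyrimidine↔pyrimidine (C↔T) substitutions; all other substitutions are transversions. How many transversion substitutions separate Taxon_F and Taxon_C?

Differing sites — 5:T/C (Ti); 10:G/C (Tv); 12:T/C (Ti); 18:C/T (Ti); 24:A/T (Tv); 26:A/T (Tv); 28:C/A (Tv).
Of the 7 differences, 3 transitions and 4 transversions, so the answer is 4.

4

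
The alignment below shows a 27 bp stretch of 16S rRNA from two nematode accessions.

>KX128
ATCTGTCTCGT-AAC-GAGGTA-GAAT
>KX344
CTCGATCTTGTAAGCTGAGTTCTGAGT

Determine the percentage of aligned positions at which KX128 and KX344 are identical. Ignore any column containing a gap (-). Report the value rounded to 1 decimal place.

66.7%

Excluding the 3 gap columns leaves 24 comparable sites.
The sequences differ at positions 1 (A/C), 4 (T/G), 5 (G/A), 9 (C/T), 14 (A/G), 20 (G/T), 22 (A/C), 26 (A/G).
16 of the 24 comparable sites match, so the percent identity is 16/24 × 100 = 66.7%.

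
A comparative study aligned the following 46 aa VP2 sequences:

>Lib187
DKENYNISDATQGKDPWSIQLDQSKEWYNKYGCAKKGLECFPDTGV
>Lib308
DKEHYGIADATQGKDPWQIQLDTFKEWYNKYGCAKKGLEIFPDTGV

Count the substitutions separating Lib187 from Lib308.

Mismatches occur at site 4 (N→H), site 6 (N→G), site 8 (S→A), site 18 (S→Q), site 23 (Q→T), site 24 (S→F), site 40 (C→I).
That gives 7 mismatches out of 46 aligned sites, so the Hamming distance is 7.

7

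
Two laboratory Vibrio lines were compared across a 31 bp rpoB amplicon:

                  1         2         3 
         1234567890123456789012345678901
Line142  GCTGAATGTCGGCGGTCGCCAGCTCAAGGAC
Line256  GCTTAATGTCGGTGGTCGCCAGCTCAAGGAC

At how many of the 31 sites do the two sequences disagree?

2

Differing sites — 4:G/T; 13:C/T.
That gives 2 mismatches out of 31 aligned sites, so the Hamming distance is 2.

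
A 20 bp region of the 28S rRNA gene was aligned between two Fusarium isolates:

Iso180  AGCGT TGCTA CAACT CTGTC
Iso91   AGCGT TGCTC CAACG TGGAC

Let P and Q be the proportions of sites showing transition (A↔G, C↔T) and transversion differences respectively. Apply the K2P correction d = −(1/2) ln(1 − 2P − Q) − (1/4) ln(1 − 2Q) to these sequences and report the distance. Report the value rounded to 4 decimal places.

0.3060

Mismatches occur at site 10 (A↔C, transversion), site 15 (T↔G, transversion), site 16 (C↔T, transition), site 17 (T↔G, transversion), site 19 (T↔A, transversion).
Of the 5 differences, 1 transition and 4 transversions over 20 sites: P = 1/20 = 0.050000, Q = 4/20 = 0.200000.
d = −0.5·ln(0.700000) − 0.25·ln(0.600000) = −0.5·(-0.356675) − 0.25·(-0.510826) = 0.3060.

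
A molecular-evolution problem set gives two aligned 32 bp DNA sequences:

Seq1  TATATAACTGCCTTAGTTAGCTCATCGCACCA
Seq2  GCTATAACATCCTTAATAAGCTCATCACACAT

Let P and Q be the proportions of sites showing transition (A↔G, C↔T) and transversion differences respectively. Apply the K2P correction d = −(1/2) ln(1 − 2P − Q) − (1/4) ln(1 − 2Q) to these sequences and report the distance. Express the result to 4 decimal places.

The sequences differ at positions 1 (T/G, transversion), 2 (A/C, transversion), 9 (T/A, transversion), 10 (G/T, transversion), 16 (G/A, transition), 18 (T/A, transversion), 27 (G/A, transition), 31 (C/A, transversion), 32 (A/T, transversion).
Of the 9 differences, 2 transitions and 7 transversions over 32 sites: P = 2/32 = 0.062500, Q = 7/32 = 0.218750.
d = −0.5·ln(0.656250) − 0.25·ln(0.562500) = −0.5·(-0.421213) − 0.25·(-0.575364) = 0.3544.

0.3544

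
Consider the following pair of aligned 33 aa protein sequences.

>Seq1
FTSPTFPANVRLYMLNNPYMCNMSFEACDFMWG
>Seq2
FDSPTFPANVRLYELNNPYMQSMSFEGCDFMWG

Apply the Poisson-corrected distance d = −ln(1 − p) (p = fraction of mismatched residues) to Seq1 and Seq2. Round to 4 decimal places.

0.1643

The sequences differ at positions 2 (T/D), 14 (M/E), 21 (C/Q), 22 (N/S), 27 (A/G).
p = 5/33 = 0.151515.
d = −ln(1 − 0.151515) = −ln(0.848485) = 0.1643.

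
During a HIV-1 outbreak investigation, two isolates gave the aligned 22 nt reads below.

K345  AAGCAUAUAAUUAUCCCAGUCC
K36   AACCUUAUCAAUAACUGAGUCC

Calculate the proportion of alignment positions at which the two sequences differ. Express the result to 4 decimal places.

0.3182

Differing sites — 3:G/C; 5:A/U; 9:A/C; 11:U/A; 14:U/A; 16:C/U; 17:C/G.
There are 7 differences over 22 sites, so p = 7/22 = 0.3182.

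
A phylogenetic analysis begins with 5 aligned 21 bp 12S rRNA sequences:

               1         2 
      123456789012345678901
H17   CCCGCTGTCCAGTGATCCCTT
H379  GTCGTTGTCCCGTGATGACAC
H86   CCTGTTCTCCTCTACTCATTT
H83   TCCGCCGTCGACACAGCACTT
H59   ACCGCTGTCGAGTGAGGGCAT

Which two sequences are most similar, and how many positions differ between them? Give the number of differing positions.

Pairwise Hamming distances:
  H17 vs H379: 8
  H17 vs H86: 9
  H17 vs H83: 8
  H17 vs H59: 6
  H379 vs H86: 12
  H379 vs H83: 13
  H379 vs H59: 8
  H86 vs H83: 12
  H86 vs H59: 14
  H83 vs H59: 8
The smallest is 6, between H17 and H59.

6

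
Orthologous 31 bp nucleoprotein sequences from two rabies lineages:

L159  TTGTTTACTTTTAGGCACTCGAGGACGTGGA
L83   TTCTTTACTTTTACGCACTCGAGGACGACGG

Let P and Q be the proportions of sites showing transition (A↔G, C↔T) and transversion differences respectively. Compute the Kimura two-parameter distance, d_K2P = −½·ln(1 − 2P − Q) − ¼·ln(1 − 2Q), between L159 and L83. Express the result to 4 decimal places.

0.1822

Mismatches occur at site 3 (G↔C, transversion), site 14 (G↔C, transversion), site 28 (T↔A, transversion), site 29 (G↔C, transversion), site 31 (A↔G, transition).
Of the 5 differences, 1 transition and 4 transversions over 31 sites: P = 1/31 = 0.032258, Q = 4/31 = 0.129032.
d = −0.5·ln(0.806452) − 0.25·ln(0.741936) = −0.5·(-0.215111) − 0.25·(-0.298492) = 0.1822.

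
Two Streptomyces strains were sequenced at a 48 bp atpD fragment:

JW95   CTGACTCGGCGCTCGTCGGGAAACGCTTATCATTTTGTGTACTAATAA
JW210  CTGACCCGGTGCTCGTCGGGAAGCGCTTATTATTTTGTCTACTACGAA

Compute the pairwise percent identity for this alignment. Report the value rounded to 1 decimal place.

85.4%

Differing sites — 6:T/C; 10:C/T; 23:A/G; 31:C/T; 39:G/C; 45:A/C; 46:T/G.
41 of the 48 sites match, so the percent identity is 41/48 × 100 = 85.4%.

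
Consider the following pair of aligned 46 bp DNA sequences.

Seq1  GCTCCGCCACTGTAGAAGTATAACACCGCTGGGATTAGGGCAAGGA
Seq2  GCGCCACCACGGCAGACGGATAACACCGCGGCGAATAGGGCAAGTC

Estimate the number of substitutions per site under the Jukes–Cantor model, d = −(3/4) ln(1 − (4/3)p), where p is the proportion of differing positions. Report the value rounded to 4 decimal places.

0.2880

Mismatches occur at site 3 (T→G), site 6 (G→A), site 11 (T→G), site 13 (T→C), site 17 (A→C), site 19 (T→G), site 30 (T→G), site 32 (G→C), site 35 (T→A), site 45 (G→T), site 46 (A→C).
p = 11/46 = 0.239130.
d = −0.75 · ln(1 − (4/3)·0.239130) = −0.75 · ln(0.681160) = −0.75 · (-0.383958) = 0.2880.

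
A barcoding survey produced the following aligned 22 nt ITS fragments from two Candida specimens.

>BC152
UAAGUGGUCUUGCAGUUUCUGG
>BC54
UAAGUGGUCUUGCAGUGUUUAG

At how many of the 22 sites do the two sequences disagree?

3

Mismatches occur at site 17 (U→G), site 19 (C→U), site 21 (G→A).
That gives 3 mismatches out of 22 aligned sites, so the Hamming distance is 3.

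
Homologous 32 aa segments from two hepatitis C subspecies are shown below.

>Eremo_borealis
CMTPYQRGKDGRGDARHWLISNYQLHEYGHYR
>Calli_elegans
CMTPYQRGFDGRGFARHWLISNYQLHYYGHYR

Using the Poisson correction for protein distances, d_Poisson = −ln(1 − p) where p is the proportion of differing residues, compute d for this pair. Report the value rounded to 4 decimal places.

Mismatches occur at site 9 (K→F), site 14 (D→F), site 27 (E→Y).
p = 3/32 = 0.093750.
d = −ln(1 − 0.093750) = −ln(0.906250) = 0.0984.

0.0984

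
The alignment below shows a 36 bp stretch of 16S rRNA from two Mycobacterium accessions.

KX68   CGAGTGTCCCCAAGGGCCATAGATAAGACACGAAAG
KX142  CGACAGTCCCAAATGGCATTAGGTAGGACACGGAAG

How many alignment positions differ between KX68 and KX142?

9

Differing sites — 4:G/C; 5:T/A; 11:C/A; 14:G/T; 18:C/A; 19:A/T; 23:A/G; 26:A/G; 33:A/G.
That gives 9 mismatches out of 36 aligned sites, so the Hamming distance is 9.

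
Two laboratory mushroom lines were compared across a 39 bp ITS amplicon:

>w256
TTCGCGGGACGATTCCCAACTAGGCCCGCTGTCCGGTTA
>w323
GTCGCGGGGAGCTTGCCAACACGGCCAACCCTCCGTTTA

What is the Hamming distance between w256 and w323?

The sequences differ at positions 1 (T/G), 9 (A/G), 10 (C/A), 12 (A/C), 15 (C/G), 21 (T/A), 22 (A/C), 27 (C/A), 28 (G/A), 30 (T/C), 31 (G/C), 36 (G/T).
That gives 12 mismatches out of 39 aligned sites, so the Hamming distance is 12.

12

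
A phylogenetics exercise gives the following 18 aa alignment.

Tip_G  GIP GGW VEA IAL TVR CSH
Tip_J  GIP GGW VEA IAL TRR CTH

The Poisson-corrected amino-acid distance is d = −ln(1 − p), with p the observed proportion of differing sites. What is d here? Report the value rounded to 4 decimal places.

0.1178

Differing sites — 14:V/R; 17:S/T.
p = 2/18 = 0.111111.
d = −ln(1 − 0.111111) = −ln(0.888889) = 0.1178.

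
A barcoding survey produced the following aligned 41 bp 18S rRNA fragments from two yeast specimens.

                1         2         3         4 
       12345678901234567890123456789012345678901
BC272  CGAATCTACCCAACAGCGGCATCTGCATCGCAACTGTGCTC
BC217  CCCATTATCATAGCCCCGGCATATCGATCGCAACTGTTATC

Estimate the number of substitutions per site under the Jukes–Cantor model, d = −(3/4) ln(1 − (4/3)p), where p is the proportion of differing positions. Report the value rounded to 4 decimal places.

0.5018

The sequences differ at positions 2 (G/C), 3 (A/C), 6 (C/T), 7 (T/A), 8 (A/T), 10 (C/A), 11 (C/T), 13 (A/G), 15 (A/C), 16 (G/C), 23 (C/A), 25 (G/C), 26 (C/G), 38 (G/T), 39 (C/A).
p = 15/41 = 0.365854.
d = −0.75 · ln(1 − (4/3)·0.365854) = −0.75 · ln(0.512195) = −0.75 · (-0.669050) = 0.5018.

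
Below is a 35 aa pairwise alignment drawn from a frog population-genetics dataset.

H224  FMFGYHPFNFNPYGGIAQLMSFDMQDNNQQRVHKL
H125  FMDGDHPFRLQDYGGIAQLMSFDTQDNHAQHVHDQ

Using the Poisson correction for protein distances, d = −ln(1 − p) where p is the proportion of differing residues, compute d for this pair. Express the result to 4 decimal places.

0.4199

Mismatches occur at site 3 (F/D), site 5 (Y/D), site 9 (N/R), site 10 (F/L), site 11 (N/Q), site 12 (P/D), site 24 (M/T), site 28 (N/H), site 29 (Q/A), site 31 (R/H), site 34 (K/D), site 35 (L/Q).
p = 12/35 = 0.342857.
d = −ln(1 − 0.342857) = −ln(0.657143) = 0.4199.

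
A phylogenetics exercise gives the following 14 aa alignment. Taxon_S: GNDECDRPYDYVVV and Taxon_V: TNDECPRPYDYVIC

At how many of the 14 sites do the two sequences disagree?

4

The sequences differ at positions 1 (G/T), 6 (D/P), 13 (V/I), 14 (V/C).
That gives 4 mismatches out of 14 aligned sites, so the Hamming distance is 4.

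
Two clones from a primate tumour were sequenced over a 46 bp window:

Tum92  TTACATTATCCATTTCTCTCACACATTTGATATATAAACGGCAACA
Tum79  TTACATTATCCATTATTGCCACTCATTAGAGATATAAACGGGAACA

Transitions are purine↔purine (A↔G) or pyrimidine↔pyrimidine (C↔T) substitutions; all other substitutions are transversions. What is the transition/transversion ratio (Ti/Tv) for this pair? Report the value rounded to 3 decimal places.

Differing sites — 15:T/A (Tv); 16:C/T (Ti); 18:C/G (Tv); 19:T/C (Ti); 23:A/T (Tv); 28:T/A (Tv); 31:T/G (Tv); 42:C/G (Tv).
Of the 8 differences, 2 transitions and 6 transversions, so Ti/Tv = 2/6 = 0.333.

0.333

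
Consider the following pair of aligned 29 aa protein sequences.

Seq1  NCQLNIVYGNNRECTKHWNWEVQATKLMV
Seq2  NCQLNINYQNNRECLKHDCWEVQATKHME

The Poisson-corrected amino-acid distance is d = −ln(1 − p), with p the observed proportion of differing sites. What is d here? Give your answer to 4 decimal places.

Differing sites — 7:V/N; 9:G/Q; 15:T/L; 18:W/D; 19:N/C; 27:L/H; 29:V/E.
p = 7/29 = 0.241379.
d = −ln(1 − 0.241379) = −ln(0.758621) = 0.2763.

0.2763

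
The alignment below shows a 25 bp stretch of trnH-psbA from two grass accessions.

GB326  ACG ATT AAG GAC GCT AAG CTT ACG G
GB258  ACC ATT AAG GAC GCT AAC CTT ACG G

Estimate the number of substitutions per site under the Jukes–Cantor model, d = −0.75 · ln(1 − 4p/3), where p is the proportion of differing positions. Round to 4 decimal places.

Differing sites — 3:G/C; 18:G/C.
p = 2/25 = 0.080000.
d = −0.75 · ln(1 − (4/3)·0.080000) = −0.75 · ln(0.893333) = −0.75 · (-0.112796) = 0.0846.

0.0846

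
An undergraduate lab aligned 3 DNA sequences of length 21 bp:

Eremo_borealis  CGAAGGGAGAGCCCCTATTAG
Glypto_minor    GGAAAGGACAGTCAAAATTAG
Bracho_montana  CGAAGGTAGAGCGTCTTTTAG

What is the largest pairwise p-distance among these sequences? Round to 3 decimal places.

0.476

Pairwise Hamming distances:
  Eremo_borealis vs Glypto_minor: 7
  Eremo_borealis vs Bracho_montana: 4
  Glypto_minor vs Bracho_montana: 10
The largest is 10 mismatches, between Glypto_minor and Bracho_montana; p = 10/21 = 0.476.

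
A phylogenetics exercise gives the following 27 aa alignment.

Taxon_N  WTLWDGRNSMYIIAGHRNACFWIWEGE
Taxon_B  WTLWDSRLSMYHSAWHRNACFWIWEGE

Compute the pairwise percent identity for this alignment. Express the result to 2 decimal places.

81.48%

The sequences differ at positions 6 (G/S), 8 (N/L), 12 (I/H), 13 (I/S), 15 (G/W).
22 of the 27 sites match, so the percent identity is 22/27 × 100 = 81.48%.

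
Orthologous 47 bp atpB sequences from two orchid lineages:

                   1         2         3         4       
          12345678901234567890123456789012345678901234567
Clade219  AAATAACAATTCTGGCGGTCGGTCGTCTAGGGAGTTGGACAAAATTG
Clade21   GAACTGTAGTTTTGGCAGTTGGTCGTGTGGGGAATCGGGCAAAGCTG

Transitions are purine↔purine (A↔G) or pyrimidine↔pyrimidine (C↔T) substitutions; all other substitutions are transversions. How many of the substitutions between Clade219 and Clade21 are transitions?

14

Mismatches occur at site 1 (A/G, transition), site 4 (T/C, transition), site 5 (A/T, transversion), site 6 (A/G, transition), site 7 (C/T, transition), site 9 (A/G, transition), site 12 (C/T, transition), site 17 (G/A, transition), site 20 (C/T, transition), site 27 (C/G, transversion), site 29 (A/G, transition), site 34 (G/A, transition), site 36 (T/C, transition), site 39 (A/G, transition), site 44 (A/G, transition), site 45 (T/C, transition).
Of the 16 differences, 14 transitions and 2 transversions, so the answer is 14.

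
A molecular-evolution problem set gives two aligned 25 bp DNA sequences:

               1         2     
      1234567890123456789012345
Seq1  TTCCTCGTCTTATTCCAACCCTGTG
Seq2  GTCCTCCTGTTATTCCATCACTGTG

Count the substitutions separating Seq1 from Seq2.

Mismatches occur at site 1 (T/G), site 7 (G/C), site 9 (C/G), site 18 (A/T), site 20 (C/A).
That gives 5 mismatches out of 25 aligned sites, so the Hamming distance is 5.

5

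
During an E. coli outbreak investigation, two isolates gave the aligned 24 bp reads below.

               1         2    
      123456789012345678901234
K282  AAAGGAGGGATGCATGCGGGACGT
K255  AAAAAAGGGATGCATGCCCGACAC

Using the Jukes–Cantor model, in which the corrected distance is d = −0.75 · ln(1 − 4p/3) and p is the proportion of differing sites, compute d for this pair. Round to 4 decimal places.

Mismatches occur at site 4 (G/A), site 5 (G/A), site 18 (G/C), site 19 (G/C), site 23 (G/A), site 24 (T/C).
p = 6/24 = 0.250000.
d = −0.75 · ln(1 − (4/3)·0.250000) = −0.75 · ln(0.666667) = −0.75 · (-0.405465) = 0.3041.

0.3041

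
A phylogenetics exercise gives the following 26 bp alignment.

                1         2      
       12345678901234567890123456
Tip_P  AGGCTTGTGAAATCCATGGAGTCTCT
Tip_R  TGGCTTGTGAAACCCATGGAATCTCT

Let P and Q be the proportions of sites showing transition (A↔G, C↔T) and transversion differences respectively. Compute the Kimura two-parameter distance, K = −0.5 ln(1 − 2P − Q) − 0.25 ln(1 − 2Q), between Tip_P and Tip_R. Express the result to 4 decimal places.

Mismatches occur at site 1 (A/T, transversion), site 13 (T/C, transition), site 21 (G/A, transition).
Of the 3 differences, 2 transitions and 1 transversion over 26 sites: P = 2/26 = 0.076923, Q = 1/26 = 0.038462.
d = −0.5·ln(0.807692) − 0.25·ln(0.923076) = −0.5·(-0.213574) − 0.25·(-0.080044) = 0.1268.

0.1268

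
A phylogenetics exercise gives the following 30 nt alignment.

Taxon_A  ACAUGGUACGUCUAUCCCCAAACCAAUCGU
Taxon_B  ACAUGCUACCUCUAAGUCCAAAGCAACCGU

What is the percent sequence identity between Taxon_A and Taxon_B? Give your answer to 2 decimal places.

76.67%

Differing sites — 6:G/C; 10:G/C; 15:U/A; 16:C/G; 17:C/U; 23:C/G; 27:U/C.
23 of the 30 sites match, so the percent identity is 23/30 × 100 = 76.67%.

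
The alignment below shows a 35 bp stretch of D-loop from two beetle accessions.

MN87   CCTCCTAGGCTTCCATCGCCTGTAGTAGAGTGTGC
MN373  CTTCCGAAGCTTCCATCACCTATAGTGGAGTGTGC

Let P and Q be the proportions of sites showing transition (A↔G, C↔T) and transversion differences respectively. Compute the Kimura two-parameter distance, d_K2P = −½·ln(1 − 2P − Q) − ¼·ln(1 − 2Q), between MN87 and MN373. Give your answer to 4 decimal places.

0.2034

The sequences differ at positions 2 (C/T, transition), 6 (T/G, transversion), 8 (G/A, transition), 18 (G/A, transition), 22 (G/A, transition), 27 (A/G, transition).
Of the 6 differences, 5 transitions and 1 transversion over 35 sites: P = 5/35 = 0.142857, Q = 1/35 = 0.028571.
d = −0.5·ln(0.685715) − 0.25·ln(0.942858) = −0.5·(-0.377293) − 0.25·(-0.058840) = 0.2034.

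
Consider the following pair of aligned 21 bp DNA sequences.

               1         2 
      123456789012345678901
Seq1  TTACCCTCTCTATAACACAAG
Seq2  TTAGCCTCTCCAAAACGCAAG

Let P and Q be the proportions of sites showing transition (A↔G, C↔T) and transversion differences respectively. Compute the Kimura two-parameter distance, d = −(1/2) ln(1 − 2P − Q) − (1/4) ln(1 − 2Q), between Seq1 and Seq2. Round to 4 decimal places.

The sequences differ at positions 4 (C/G, transversion), 11 (T/C, transition), 13 (T/A, transversion), 17 (A/G, transition).
Of the 4 differences, 2 transitions and 2 transversions over 21 sites: P = 2/21 = 0.095238, Q = 2/21 = 0.095238.
d = −0.5·ln(0.714286) − 0.25·ln(0.809524) = −0.5·(-0.336472) − 0.25·(-0.211309) = 0.2211.

0.2211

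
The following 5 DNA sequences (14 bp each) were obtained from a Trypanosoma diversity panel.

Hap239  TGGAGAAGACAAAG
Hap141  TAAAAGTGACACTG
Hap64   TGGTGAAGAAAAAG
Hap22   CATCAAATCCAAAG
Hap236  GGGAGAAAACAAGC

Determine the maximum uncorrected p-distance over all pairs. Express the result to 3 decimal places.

Pairwise Hamming distances:
  Hap239 vs Hap141: 7
  Hap239 vs Hap64: 2
  Hap239 vs Hap22: 7
  Hap239 vs Hap236: 4
  Hap141 vs Hap64: 9
  Hap141 vs Hap22: 9
  Hap141 vs Hap236: 10
  Hap64 vs Hap22: 8
  Hap64 vs Hap236: 6
  Hap22 vs Hap236: 9
The largest is 10 mismatches, between Hap141 and Hap236; p = 10/14 = 0.714.

0.714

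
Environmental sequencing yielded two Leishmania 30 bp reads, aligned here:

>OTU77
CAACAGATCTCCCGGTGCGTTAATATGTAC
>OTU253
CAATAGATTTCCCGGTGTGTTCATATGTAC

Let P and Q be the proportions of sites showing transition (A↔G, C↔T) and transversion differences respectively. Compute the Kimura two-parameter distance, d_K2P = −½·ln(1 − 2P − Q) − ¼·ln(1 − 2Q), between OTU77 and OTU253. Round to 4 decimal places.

0.1501

Mismatches occur at site 4 (C→T, transition), site 9 (C→T, transition), site 18 (C→T, transition), site 22 (A→C, transversion).
Of the 4 differences, 3 transitions and 1 transversion over 30 sites: P = 3/30 = 0.100000, Q = 1/30 = 0.033333.
d = −0.5·ln(0.766667) − 0.25·ln(0.933334) = −0.5·(-0.265703) − 0.25·(-0.068992) = 0.1501.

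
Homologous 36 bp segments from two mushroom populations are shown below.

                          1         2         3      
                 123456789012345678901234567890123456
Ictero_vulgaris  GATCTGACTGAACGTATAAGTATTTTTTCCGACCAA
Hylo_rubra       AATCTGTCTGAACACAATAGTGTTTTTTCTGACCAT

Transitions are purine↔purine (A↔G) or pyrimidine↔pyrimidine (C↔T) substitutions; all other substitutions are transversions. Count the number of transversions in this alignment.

4

The sequences differ at positions 1 (G/A, transition), 7 (A/T, transversion), 14 (G/A, transition), 15 (T/C, transition), 17 (T/A, transversion), 18 (A/T, transversion), 22 (A/G, transition), 30 (C/T, transition), 36 (A/T, transversion).
Of the 9 differences, 5 transitions and 4 transversions, so the answer is 4.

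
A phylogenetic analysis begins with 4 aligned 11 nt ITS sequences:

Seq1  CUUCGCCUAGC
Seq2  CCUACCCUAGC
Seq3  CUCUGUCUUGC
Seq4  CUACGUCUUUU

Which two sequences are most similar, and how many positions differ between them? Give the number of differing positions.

Pairwise Hamming distances:
  Seq1 vs Seq2: 3
  Seq1 vs Seq3: 4
  Seq1 vs Seq4: 5
  Seq2 vs Seq3: 6
  Seq2 vs Seq4: 8
  Seq3 vs Seq4: 4
The smallest is 3, between Seq1 and Seq2.

3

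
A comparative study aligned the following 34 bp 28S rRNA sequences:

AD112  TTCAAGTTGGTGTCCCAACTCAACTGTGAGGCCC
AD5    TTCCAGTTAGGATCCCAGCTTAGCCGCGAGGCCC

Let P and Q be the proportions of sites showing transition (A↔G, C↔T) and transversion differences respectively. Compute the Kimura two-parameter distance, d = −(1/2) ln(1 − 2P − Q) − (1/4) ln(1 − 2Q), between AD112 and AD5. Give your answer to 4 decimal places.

The sequences differ at positions 4 (A/C, transversion), 9 (G/A, transition), 11 (T/G, transversion), 12 (G/A, transition), 18 (A/G, transition), 21 (C/T, transition), 23 (A/G, transition), 25 (T/C, transition), 27 (T/C, transition).
Of the 9 differences, 7 transitions and 2 transversions over 34 sites: P = 7/34 = 0.205882, Q = 2/34 = 0.058824.
d = −0.5·ln(0.529412) − 0.25·ln(0.882352) = −0.5·(-0.635988) − 0.25·(-0.125164) = 0.3493.

0.3493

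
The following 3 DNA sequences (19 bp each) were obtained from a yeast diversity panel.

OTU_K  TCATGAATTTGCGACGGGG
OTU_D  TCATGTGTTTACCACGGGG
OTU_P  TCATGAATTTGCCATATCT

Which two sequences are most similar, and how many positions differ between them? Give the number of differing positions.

4

Pairwise Hamming distances:
  OTU_K vs OTU_D: 4
  OTU_K vs OTU_P: 6
  OTU_D vs OTU_P: 8
The smallest is 4, between OTU_K and OTU_D.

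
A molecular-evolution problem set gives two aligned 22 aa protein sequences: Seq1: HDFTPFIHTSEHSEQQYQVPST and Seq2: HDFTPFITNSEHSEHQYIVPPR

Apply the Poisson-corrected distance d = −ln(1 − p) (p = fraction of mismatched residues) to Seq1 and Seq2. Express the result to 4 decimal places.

0.3185

Differing sites — 8:H/T; 9:T/N; 15:Q/H; 18:Q/I; 21:S/P; 22:T/R.
p = 6/22 = 0.272727.
d = −ln(1 − 0.272727) = −ln(0.727273) = 0.3185.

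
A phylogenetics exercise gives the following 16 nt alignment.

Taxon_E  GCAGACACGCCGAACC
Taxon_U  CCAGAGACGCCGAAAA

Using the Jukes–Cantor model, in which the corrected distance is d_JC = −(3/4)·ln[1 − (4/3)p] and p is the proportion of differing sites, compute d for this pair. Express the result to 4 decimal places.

The sequences differ at positions 1 (G/C), 6 (C/G), 15 (C/A), 16 (C/A).
p = 4/16 = 0.250000.
d = −0.75 · ln(1 − (4/3)·0.250000) = −0.75 · ln(0.666667) = −0.75 · (-0.405465) = 0.3041.

0.3041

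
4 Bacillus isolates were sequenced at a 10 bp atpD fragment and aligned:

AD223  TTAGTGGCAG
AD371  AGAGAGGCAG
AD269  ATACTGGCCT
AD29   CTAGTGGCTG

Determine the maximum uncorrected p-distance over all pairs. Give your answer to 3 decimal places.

0.500

Pairwise Hamming distances:
  AD223 vs AD371: 3
  AD223 vs AD269: 4
  AD223 vs AD29: 2
  AD371 vs AD269: 5
  AD371 vs AD29: 4
  AD269 vs AD29: 4
The largest is 5 mismatches, between AD371 and AD269; p = 5/10 = 0.500.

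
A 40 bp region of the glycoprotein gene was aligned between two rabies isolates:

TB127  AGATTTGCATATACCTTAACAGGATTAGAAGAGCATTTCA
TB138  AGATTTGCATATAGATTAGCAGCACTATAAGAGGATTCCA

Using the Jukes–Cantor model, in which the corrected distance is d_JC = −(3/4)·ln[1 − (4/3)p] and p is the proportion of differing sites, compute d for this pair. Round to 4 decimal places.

Mismatches occur at site 14 (C→G), site 15 (C→A), site 19 (A→G), site 23 (G→C), site 25 (T→C), site 28 (G→T), site 34 (C→G), site 38 (T→C).
p = 8/40 = 0.200000.
d = −0.75 · ln(1 − (4/3)·0.200000) = −0.75 · ln(0.733333) = −0.75 · (-0.310155) = 0.2326.

0.2326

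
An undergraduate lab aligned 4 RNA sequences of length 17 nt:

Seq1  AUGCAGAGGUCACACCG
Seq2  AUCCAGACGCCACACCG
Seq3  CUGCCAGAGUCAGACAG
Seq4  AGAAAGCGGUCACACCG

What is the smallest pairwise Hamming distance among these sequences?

Pairwise Hamming distances:
  Seq1 vs Seq2: 3
  Seq1 vs Seq3: 7
  Seq1 vs Seq4: 4
  Seq2 vs Seq3: 9
  Seq2 vs Seq4: 6
  Seq3 vs Seq4: 10
The smallest is 3, between Seq1 and Seq2.

3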